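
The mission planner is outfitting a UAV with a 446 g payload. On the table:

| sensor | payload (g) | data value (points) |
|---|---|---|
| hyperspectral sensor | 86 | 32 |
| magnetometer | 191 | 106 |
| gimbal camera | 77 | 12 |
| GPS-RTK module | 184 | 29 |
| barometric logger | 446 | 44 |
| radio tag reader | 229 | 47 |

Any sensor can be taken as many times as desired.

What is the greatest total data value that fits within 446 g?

212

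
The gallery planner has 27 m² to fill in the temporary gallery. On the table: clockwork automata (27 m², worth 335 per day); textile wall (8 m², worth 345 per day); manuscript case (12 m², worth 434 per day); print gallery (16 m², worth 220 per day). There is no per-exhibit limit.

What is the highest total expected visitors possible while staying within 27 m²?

1035

The ratio ordering already packs tightly: 3×textile wall, 24 m², 1035.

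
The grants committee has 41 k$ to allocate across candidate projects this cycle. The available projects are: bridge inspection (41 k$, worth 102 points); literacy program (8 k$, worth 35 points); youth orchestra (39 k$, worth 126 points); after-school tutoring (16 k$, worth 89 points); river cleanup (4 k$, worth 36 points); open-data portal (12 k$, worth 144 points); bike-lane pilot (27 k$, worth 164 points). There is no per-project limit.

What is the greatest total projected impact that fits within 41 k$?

468

Density check — open-data portal 12.00, river cleanup 9.00, bike-lane pilot 6.07 are the best per k$.
Taking river cleanup + 3×open-data portal: 40 k$ used, 468 in projected impact.
That's the maximum — no swap from here does better than 468.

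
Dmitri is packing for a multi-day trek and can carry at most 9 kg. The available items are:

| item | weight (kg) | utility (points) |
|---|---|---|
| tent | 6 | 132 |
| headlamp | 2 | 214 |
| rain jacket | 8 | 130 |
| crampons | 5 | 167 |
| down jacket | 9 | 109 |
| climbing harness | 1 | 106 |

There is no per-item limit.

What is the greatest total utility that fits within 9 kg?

962

Density check — headlamp 107.00, climbing harness 106.00, crampons 33.40, tent 22.00 are the best per kg.
4×headlamp + climbing harness uses 9 of the 9 kg and totals 962.
No other feasible combination exceeds 962.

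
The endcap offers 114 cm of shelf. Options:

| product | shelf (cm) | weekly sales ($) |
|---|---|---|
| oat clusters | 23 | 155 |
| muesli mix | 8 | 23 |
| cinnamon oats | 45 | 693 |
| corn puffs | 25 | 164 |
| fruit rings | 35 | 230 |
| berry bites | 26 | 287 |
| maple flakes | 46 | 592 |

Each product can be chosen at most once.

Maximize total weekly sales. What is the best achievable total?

1440

By weekly sales per cm: cinnamon oats 15.40, maple flakes 12.87, berry bites 11.04, oat clusters 6.74 lead.
Oat clusters + cinnamon oats + maple flakes uses 114 of the 114 cm and totals 1440.
That's the maximum — no swap from here does better than 1440.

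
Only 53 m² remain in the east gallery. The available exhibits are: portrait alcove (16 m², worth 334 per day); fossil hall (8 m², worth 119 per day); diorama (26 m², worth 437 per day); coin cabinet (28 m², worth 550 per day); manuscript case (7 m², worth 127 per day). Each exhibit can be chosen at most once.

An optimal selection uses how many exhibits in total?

Best achievable expected visitors is 1011.
One optimal bundle: portrait alcove + coin cabinet + manuscript case (51 m²).
All optima have 3 exhibits.

3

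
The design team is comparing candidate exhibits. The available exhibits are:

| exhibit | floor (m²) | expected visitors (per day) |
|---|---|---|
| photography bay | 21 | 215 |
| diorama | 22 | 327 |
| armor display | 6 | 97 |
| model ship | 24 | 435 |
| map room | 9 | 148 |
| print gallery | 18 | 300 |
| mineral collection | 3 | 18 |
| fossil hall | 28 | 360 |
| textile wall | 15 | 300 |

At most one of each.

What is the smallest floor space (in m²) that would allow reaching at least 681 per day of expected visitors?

Look for the lowest-floor combination reaching 681.
model ship + textile wall reaches 735 using 39 m².
Any bundle with less than 39 m² falls short of 681.

39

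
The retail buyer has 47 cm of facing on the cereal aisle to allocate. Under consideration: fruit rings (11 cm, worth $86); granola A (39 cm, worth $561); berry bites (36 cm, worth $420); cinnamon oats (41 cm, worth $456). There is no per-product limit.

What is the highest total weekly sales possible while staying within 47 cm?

561

Granola A uses 39 of the 47 cm and totals 561.
The spare 8 cm is too small for any remaining product, and no exchange beats 561.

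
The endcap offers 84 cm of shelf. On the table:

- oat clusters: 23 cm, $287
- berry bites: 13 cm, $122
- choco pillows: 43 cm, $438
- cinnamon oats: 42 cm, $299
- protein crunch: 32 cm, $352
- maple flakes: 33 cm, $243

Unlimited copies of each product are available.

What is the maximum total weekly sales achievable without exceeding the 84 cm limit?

983

Density check — oat clusters 12.48, protein crunch 11.00, choco pillows 10.19 are the best per cm.
Taking 3×oat clusters + berry bites: 82 cm used, 983 in weekly sales.
Nothing else within 84 cm beats 983.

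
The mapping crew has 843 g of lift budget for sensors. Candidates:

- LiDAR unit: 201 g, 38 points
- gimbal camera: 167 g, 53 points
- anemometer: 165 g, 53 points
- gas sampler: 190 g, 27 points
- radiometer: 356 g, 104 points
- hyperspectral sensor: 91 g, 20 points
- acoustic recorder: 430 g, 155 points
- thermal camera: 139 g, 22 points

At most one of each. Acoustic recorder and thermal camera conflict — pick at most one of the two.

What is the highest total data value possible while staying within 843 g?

261

By data value per g: acoustic recorder 0.36, anemometer 0.32, gimbal camera 0.32, radiometer 0.29 lead.
The ratio ordering already packs tightly: gimbal camera + anemometer + acoustic recorder, 762 g, 261.
An exhaustive check of the 256 subsets confirms 261.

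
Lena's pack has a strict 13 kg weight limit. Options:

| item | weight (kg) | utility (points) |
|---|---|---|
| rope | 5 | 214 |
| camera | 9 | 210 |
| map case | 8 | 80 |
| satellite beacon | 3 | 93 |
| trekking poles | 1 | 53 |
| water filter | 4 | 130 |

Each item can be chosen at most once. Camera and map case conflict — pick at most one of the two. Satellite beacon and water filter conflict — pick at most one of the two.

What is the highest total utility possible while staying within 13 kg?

397

Ranking by ratio (utility/kg): trekking poles 53.00, rope 42.80, water filter 32.50, satellite beacon 31.00.
Best packing: rope + trekking poles + water filter — 10 kg, 397 total.
The closest alternative, rope + satellite beacon + trekking poles, reaches only 360.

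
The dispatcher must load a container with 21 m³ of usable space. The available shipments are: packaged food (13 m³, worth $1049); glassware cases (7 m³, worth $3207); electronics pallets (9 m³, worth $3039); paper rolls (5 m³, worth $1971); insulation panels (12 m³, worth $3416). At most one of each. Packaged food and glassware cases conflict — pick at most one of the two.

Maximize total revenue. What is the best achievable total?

Ranking by ratio (revenue/m³): glassware cases 458.14, paper rolls 394.20, electronics pallets 337.67.
The ratio ordering already packs tightly: glassware cases + electronics pallets + paper rolls, 21 m³, 8217.
Nothing else feasible within 21 m³ beats 8217.

8217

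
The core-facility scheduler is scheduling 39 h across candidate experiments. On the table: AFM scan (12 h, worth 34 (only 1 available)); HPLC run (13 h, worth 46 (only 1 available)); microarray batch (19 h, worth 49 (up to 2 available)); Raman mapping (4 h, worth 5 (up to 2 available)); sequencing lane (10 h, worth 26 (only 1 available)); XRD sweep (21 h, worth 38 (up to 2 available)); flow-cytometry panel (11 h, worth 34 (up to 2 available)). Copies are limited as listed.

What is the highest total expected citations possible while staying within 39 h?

119

Density check — HPLC run 3.54, flow-cytometry panel 3.09, AFM scan 2.83 are the best per h.
Best packing: HPLC run + Raman mapping + 2×flow-cytometry panel — 39 h, 119 total.
That's the maximum — no swap from here does better than 119.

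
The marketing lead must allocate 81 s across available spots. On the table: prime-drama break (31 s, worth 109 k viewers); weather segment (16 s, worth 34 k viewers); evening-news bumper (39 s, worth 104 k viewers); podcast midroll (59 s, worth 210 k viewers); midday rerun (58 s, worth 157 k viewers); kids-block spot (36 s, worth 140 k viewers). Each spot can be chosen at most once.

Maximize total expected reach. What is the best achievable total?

Ranking by ratio (expected reach/s): kids-block spot 3.89, podcast midroll 3.56, prime-drama break 3.52.
Prime-drama break + kids-block spot uses 67 of the 81 s and totals 249.
No other feasible combination exceeds 249.

249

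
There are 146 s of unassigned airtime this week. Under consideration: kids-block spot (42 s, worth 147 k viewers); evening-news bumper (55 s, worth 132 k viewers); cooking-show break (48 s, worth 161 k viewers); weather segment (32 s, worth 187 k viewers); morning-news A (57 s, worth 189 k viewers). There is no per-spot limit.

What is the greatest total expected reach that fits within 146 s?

Taking 4×weather segment: 128 s used, 748 in expected reach.

748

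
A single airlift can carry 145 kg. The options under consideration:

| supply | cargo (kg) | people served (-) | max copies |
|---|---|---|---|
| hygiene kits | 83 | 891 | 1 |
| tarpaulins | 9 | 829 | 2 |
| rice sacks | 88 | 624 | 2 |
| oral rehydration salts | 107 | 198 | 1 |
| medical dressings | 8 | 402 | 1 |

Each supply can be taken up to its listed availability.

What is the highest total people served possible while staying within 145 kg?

Best packing: hygiene kits + 2×tarpaulins + medical dressings — 109 kg, 2951 total.

2951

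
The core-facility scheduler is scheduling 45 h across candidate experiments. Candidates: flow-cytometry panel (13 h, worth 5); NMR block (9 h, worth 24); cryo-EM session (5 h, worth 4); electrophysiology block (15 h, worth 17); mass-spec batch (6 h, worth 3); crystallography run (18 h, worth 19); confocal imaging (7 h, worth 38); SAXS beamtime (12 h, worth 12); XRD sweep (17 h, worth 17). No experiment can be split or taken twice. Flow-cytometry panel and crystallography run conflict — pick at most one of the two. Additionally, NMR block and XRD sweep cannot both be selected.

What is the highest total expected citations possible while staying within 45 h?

NMR block + electrophysiology block + confocal imaging + SAXS beamtime uses 43 of the 45 h and totals 91.

91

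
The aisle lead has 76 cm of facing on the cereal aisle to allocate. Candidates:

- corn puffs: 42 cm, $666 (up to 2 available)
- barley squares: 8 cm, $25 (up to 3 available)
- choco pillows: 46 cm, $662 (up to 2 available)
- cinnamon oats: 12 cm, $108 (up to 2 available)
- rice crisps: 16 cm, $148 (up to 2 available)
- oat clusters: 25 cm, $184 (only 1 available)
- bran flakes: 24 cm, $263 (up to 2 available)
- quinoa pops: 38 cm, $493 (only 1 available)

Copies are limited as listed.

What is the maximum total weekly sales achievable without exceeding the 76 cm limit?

962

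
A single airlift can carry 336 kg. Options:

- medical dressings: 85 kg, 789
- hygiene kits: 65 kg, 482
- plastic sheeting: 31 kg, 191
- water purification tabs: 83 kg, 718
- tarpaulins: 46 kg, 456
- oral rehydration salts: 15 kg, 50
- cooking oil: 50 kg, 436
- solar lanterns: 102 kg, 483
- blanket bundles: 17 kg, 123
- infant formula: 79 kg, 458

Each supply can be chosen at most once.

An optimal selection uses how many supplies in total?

5

The maximum people served within 336 kg is 2881.
For example medical dressings + hygiene kits + water purification tabs + tarpaulins + cooking oil achieves it, using 329 kg.
Every optimal selection uses 5 supplies.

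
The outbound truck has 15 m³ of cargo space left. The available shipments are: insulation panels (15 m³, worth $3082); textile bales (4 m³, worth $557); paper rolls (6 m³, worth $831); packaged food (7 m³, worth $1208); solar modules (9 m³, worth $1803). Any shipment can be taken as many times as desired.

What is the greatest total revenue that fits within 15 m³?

Ranking by ratio (revenue/m³): insulation panels 205.47, solar modules 200.33, packaged food 172.57.
The ratio ordering already packs tightly: insulation panels, 15 m³, 3082.
Nothing else within 15 m³ beats 3082.

3082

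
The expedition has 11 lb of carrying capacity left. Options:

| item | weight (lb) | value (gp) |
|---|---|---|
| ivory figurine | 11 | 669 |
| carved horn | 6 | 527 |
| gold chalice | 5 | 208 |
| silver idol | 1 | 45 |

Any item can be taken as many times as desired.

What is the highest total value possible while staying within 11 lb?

Taking carved horn + 5×silver idol: 11 lb used, 752 in value.
Every other selection either busts 11 lb or fails to beat 752.

752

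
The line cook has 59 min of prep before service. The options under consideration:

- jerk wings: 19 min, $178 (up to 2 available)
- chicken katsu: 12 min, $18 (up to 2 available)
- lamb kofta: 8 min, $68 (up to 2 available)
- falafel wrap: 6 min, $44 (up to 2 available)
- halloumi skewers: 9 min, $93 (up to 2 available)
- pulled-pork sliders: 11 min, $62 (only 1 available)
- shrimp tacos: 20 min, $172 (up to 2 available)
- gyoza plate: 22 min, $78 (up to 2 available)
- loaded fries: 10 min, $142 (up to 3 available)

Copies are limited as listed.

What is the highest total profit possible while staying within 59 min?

697

Filling by ratio: lamb kofta + 2×halloumi skewers + 3×loaded fries for 680, with 3 min left unused.
Replace lamb kofta and halloumi skewers with jerk wings: the trade gains 17 net, giving 697 at 58 min.
Every other selection either busts 59 min or exceeds an availability limit or fails to beat 697.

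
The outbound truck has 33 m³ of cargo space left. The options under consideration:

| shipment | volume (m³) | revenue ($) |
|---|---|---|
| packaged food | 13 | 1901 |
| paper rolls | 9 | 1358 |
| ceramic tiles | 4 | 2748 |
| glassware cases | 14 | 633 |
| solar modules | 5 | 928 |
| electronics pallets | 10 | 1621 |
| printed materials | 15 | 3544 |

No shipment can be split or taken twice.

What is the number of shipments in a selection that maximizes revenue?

Best achievable revenue is 8578.
One optimal bundle: paper rolls + ceramic tiles + solar modules + printed materials (33 m³).
Every optimal selection uses 4 shipments.

4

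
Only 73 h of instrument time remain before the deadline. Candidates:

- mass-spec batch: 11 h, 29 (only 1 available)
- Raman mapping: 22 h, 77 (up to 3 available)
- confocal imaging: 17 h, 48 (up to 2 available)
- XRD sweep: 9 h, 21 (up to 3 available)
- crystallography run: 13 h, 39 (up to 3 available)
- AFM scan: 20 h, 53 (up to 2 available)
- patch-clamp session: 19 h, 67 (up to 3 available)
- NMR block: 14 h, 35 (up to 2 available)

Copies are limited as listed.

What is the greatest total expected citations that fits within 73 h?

250

Density check — patch-clamp session 3.53, Raman mapping 3.50, crystallography run 3.00, confocal imaging 2.82 are the best per h.
Taking the top-ratio experiments first gives crystallography run + 3×patch-clamp session for 240 (70 h).
Dropping patch-clamp session frees 19 h; slotting in Raman mapping (22 h) lifts the total to 250 at 73 h.
That's the maximum — no swap from here does better than 250.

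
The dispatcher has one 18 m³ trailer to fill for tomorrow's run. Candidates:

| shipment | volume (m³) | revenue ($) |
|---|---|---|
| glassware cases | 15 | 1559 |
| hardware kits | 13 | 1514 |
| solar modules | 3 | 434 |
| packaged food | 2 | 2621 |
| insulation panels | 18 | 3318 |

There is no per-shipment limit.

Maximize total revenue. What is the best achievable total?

Best packing: 9×packaged food — 18 m³, 23589 total.

23589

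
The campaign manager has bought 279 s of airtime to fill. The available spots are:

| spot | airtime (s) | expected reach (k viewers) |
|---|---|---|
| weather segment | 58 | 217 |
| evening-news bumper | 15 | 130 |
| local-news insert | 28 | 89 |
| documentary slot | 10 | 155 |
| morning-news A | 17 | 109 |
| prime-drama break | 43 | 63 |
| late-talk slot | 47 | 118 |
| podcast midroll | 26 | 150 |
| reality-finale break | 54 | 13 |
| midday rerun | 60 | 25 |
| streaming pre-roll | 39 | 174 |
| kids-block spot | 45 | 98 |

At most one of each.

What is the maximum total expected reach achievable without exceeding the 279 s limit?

1151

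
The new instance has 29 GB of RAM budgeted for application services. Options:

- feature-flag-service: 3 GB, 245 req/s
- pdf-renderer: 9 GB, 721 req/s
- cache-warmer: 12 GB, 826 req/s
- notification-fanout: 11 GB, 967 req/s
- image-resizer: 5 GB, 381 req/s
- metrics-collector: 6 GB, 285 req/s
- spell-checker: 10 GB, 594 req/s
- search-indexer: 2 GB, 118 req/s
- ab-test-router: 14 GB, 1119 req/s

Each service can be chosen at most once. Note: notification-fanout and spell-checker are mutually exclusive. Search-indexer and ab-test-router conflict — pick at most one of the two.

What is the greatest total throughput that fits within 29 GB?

2331

Greedy by ratio would take feature-flag-service + pdf-renderer + notification-fanout + image-resizer: 28 GB used, total 2314.
The 14 GB tied up in pdf-renderer and image-resizer is better spent on ab-test-router — total rises to 2331 (28 GB).
Next best is feature-flag-service + pdf-renderer + notification-fanout + image-resizer at 2314 (28 GB) — short by 17.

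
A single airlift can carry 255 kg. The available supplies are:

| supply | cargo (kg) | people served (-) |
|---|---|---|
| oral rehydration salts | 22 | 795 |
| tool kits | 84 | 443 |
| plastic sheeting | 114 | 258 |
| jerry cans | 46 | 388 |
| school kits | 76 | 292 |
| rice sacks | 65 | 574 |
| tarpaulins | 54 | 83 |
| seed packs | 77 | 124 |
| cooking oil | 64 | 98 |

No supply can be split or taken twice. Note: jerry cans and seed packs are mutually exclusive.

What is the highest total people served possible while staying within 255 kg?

Ranking by ratio (people served/kg): oral rehydration salts 36.14, rice sacks 8.83, jerry cans 8.43, tool kits 5.27.
The ratio ordering already packs tightly: oral rehydration salts + tool kits + jerry cans + rice sacks, 217 kg, 2200.
Nothing else feasible within 255 kg beats 2200.

2200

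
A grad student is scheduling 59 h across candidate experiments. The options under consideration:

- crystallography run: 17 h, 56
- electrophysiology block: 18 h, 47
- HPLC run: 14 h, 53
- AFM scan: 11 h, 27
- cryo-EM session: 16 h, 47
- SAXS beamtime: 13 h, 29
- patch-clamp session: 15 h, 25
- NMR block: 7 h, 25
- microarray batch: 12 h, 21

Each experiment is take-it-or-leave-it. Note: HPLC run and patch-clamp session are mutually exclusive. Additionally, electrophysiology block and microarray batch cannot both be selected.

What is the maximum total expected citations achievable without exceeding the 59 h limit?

183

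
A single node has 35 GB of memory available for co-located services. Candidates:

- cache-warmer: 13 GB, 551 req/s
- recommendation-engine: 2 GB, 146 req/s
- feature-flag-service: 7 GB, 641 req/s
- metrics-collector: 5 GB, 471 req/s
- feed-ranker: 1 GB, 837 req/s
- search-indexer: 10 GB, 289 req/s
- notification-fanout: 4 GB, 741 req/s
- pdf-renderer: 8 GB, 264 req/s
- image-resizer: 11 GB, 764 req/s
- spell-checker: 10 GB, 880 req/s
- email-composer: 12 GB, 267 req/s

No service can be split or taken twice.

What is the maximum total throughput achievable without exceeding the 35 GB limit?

4009

Density check — feed-ranker 837.00, notification-fanout 185.25, metrics-collector 94.20, feature-flag-service 91.57 are the best per GB.
A density-first pass picks recommendation-engine + feature-flag-service + metrics-collector + feed-ranker + notification-fanout + spell-checker — 3716 at 29 GB.
Dropping metrics-collector frees 5 GB; slotting in image-resizer (11 GB) lifts the total to 4009 at 35 GB.
The closest alternative, feature-flag-service + feed-ranker + notification-fanout + image-resizer + spell-checker, reaches only 3863.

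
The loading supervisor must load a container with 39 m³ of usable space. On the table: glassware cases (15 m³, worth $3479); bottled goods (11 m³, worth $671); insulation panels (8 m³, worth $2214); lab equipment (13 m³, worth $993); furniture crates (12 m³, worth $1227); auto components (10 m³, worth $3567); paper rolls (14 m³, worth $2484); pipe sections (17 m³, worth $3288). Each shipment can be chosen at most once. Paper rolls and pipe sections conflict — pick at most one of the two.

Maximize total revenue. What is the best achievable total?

9530

Ranking by ratio (revenue/m³): auto components 356.70, insulation panels 276.75, glassware cases 231.93.
Greedy by ratio would take glassware cases + insulation panels + auto components: 33 m³ used, total 9260.
Replace insulation panels with paper rolls: the trade gains 270 net, giving 9530 at 39 m³.
Every other selection either busts 39 m³ or breaks a pairing rule or fails to beat 9530.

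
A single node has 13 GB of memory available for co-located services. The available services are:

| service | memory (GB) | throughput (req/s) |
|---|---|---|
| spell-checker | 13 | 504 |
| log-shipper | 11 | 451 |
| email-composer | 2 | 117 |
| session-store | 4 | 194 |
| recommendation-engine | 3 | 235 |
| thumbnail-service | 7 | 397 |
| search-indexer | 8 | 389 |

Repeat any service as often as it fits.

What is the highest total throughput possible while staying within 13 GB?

By throughput per GB: recommendation-engine 78.33, email-composer 58.50, thumbnail-service 56.71 lead.
Best packing: 4×recommendation-engine — 12 GB, 940 total.
Every other selection either busts 13 GB or fails to beat 940.

940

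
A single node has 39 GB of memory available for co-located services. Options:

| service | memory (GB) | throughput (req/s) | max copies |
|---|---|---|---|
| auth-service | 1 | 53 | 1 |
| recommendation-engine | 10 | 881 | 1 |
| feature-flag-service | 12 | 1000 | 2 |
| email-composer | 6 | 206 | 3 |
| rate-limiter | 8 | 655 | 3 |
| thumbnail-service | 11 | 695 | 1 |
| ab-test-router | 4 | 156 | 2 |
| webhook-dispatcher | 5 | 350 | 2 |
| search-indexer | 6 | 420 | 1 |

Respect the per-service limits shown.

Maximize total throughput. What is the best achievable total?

A density-first pass picks recommendation-engine + 2×feature-flag-service + webhook-dispatcher — 3231 at 39 GB.
The 17 GB tied up in feature-flag-service and webhook-dispatcher is better spent on auth-service + 2×rate-limiter — total rises to 3244 (39 GB).
Every other selection either busts 39 GB or exceeds an availability limit or fails to beat 3244.

3244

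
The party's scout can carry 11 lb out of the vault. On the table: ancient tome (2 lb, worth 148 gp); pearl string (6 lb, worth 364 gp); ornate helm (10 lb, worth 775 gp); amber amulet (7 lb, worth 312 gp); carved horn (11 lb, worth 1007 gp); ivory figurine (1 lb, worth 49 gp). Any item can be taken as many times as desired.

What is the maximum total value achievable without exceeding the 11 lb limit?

By value per lb: carved horn 91.55, ornate helm 77.50, ancient tome 74.00 lead.
The ratio ordering already packs tightly: carved horn, 11 lb, 1007.
No other feasible combination exceeds 1007.

1007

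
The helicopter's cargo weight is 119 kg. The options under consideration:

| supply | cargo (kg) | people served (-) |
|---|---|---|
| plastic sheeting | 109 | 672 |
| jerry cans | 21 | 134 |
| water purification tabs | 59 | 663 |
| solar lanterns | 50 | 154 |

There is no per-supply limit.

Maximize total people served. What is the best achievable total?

Taking 2×water purification tabs: 118 kg used, 1326 in people served.

1326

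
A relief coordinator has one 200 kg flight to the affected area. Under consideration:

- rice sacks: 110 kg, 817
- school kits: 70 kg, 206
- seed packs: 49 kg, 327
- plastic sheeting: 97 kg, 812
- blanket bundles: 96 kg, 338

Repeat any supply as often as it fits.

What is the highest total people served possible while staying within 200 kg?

1624

Best packing: 2×plastic sheeting — 194 kg, 1624 total.
No other feasible combination exceeds 1624.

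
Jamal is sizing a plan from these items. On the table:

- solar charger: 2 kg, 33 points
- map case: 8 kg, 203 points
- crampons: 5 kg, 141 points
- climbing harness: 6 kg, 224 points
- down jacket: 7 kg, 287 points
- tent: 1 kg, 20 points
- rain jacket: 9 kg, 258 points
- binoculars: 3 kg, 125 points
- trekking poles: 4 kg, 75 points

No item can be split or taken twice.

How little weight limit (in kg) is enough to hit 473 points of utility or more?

Look for the lowest-weight combination reaching 473.
climbing harness + down jacket reaches 511 using 13 kg.
Below 13 kg the best achievable stays under 473.

13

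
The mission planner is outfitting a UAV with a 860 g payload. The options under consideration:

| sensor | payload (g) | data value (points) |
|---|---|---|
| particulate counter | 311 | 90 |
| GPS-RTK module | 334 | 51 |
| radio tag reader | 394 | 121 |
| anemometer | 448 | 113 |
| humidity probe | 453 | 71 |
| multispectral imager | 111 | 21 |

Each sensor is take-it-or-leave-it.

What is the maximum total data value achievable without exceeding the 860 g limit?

By data value per g: radio tag reader 0.31, particulate counter 0.29, anemometer 0.25, multispectral imager 0.19 lead.
Taking the top-ratio sensors first gives particulate counter + radio tag reader + multispectral imager for 232 (816 g).
Replace particulate counter and multispectral imager with anemometer: the trade gains 2 net, giving 234 at 842 g.
Runner-up particulate counter + radio tag reader + multispectral imager tops out at 232.

234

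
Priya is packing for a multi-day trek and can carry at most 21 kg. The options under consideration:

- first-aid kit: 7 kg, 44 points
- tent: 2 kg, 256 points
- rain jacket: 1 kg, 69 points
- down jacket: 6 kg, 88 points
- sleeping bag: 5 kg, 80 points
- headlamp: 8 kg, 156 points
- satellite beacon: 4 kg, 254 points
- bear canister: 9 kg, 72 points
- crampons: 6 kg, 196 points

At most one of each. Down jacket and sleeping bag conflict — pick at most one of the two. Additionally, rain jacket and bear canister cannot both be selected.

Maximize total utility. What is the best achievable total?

931

Ranking by ratio (utility/kg): tent 128.00, rain jacket 69.00, satellite beacon 63.50, crampons 32.67.
Tent + rain jacket + headlamp + satellite beacon + crampons uses 21 of the 21 kg and totals 931.
Next best is tent + rain jacket + down jacket + satellite beacon + crampons at 863 (19 kg) — short by 68.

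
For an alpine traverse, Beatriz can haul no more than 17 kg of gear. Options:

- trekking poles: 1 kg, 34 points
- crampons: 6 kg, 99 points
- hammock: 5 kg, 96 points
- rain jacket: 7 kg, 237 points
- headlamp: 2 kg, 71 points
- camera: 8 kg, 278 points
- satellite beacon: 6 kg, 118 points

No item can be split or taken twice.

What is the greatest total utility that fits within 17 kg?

586

Taking the top-ratio items first gives trekking poles + headlamp + camera + satellite beacon for 501 (17 kg).
Dropping trekking poles and satellite beacon frees 7 kg; slotting in rain jacket (7 kg) lifts the total to 586 at 17 kg.
Nothing else within 17 kg beats 586.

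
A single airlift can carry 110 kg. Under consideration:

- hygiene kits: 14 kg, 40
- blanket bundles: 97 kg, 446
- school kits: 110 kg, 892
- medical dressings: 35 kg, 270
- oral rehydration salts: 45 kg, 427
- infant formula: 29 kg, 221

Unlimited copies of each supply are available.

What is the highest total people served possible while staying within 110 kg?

918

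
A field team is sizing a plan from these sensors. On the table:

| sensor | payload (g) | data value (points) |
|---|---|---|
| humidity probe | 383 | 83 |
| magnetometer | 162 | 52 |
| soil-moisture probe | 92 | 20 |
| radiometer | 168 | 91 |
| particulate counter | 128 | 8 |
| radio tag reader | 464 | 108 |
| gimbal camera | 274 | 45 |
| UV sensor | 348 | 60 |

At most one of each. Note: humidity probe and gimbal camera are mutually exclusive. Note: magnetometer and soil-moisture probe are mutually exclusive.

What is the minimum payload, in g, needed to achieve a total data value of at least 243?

Need the lightest bundle worth ≥ 243.
magnetometer + radiometer + radio tag reader reaches 251 using 794 g.
Below 794 g the best achievable stays under 243.

794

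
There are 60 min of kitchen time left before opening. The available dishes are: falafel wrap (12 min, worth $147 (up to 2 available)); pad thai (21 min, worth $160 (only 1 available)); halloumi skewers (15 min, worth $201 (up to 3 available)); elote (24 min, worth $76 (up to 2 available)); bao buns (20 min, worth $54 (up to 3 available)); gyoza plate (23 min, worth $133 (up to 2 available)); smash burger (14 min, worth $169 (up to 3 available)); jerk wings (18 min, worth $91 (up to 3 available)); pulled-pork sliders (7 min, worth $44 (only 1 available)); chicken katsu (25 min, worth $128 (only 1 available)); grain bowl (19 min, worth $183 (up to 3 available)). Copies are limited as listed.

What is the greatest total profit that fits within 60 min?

772

By profit per min: halloumi skewers 13.40, falafel wrap 12.25, smash burger 12.07 lead.
Greedy by ratio would take falafel wrap + 3×halloumi skewers: 57 min used, total 750.
Dropping falafel wrap frees 12 min; slotting in smash burger (14 min) lifts the total to 772 at 59 min.
Every other selection either busts 60 min or exceeds an availability limit or fails to beat 772.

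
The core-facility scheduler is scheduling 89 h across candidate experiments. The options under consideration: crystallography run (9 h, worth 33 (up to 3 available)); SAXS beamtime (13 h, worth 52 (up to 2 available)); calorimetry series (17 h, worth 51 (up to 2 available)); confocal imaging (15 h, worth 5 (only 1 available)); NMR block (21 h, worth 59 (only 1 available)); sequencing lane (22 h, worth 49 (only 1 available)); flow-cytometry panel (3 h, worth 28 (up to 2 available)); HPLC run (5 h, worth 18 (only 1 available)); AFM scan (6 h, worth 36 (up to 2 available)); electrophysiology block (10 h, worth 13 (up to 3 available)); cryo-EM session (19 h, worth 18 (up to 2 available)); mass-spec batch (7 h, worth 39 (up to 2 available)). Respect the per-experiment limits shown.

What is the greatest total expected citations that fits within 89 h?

412

Filling by ratio: 3×crystallography run + 2×SAXS beamtime + 2×flow-cytometry panel + 2×AFM scan + 2×mass-spec batch for 409, with 4 h left unused.
The 18 h tied up in 2×crystallography run is better spent on calorimetry series + HPLC run — total rises to 412 (89 h).
Every other selection either busts 89 h or exceeds an availability limit or fails to beat 412.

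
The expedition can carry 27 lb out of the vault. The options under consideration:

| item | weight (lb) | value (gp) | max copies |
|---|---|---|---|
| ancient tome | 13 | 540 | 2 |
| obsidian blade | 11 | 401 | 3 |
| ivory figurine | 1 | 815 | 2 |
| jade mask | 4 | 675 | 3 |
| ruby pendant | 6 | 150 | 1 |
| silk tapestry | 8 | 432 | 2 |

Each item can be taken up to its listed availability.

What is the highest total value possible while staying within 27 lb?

Greedy by ratio would take 2×ivory figurine + 3×jade mask + silk tapestry: 22 lb used, total 4087.
Replace silk tapestry with ancient tome: the trade gains 108 net, giving 4195 at 27 lb.

4195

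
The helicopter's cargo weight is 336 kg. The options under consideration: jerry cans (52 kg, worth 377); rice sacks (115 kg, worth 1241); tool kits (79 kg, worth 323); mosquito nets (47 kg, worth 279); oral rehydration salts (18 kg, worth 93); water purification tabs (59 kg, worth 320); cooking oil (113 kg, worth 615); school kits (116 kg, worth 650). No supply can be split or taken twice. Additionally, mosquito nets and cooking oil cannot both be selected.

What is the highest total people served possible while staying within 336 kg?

2547

Best packing: jerry cans + rice sacks + mosquito nets + school kits — 330 kg, 2547 total.
Nothing else feasible within 336 kg beats 2547.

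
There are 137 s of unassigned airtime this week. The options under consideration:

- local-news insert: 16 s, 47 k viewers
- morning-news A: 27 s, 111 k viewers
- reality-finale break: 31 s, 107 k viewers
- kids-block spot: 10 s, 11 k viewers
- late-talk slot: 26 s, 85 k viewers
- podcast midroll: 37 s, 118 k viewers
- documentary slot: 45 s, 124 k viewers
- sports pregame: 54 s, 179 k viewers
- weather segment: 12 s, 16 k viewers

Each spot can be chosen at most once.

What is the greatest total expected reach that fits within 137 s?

468

Ranking by ratio (expected reach/s): morning-news A 4.11, reality-finale break 3.45, sports pregame 3.31.
A density-first pass picks local-news insert + morning-news A + reality-finale break + sports pregame — 444 at 128 s.
The 54 s tied up in sports pregame is better spent on late-talk slot + podcast midroll — total rises to 468 (137 s).
Every other selection either busts 137 s or fails to beat 468.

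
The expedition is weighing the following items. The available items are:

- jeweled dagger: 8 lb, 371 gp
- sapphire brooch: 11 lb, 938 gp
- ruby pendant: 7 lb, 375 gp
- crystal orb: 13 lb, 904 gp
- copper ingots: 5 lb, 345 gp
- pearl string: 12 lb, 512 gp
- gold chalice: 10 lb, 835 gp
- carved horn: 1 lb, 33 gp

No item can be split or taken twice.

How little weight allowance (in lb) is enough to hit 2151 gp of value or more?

Need the lightest bundle worth ≥ 2151.
Taking sapphire brooch + copper ingots + gold chalice + carved horn gives 2151 (≥ 2151) for 27 lb.
Any bundle with less than 27 lb falls short of 2151.

27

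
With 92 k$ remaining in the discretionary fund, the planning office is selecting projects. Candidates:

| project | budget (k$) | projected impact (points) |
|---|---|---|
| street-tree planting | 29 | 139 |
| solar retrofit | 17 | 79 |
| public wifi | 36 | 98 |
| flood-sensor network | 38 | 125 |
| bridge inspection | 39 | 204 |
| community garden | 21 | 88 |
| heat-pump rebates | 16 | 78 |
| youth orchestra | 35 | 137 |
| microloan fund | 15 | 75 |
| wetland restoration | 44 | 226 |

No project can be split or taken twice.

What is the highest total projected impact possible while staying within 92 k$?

A density-first pass picks bridge inspection + wetland restoration — 430 at 83 k$.
Dropping bridge inspection frees 39 k$; slotting in solar retrofit + heat-pump rebates + microloan fund (48 k$) lifts the total to 458 at 92 k$.
The closest alternative, solar retrofit + bridge inspection + community garden + microloan fund, reaches only 446.

458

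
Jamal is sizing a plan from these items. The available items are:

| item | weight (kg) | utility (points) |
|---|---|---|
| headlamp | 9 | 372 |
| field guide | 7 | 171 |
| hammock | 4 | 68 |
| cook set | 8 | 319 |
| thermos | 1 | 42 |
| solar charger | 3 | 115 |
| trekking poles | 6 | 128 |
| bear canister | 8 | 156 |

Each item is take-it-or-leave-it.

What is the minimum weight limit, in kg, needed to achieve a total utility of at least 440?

12

Need the lightest bundle worth ≥ 440.
headlamp + solar charger: 487 utility at 12 kg.
Below 12 kg the best achievable stays under 440.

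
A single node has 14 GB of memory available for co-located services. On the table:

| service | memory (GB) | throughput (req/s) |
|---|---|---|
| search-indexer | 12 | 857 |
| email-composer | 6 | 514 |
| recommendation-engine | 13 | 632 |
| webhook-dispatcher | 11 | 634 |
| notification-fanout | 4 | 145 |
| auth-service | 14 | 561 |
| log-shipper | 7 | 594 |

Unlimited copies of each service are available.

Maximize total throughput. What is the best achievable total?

By throughput per GB: email-composer 85.67, log-shipper 84.86, search-indexer 71.42, webhook-dispatcher 57.64 lead.
Greedy by ratio would take 2×email-composer: 12 GB used, total 1028.
Dropping 2×email-composer frees 12 GB; slotting in 2×log-shipper (14 GB) lifts the total to 1188 at 14 GB.

1188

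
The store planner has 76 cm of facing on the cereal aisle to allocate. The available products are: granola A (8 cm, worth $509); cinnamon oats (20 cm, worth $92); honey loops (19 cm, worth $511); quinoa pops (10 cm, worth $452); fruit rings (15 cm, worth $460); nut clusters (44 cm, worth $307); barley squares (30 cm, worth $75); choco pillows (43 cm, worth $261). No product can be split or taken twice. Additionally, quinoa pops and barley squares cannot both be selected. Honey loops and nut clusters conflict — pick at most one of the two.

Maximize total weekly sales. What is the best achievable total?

Best packing: granola A + cinnamon oats + honey loops + quinoa pops + fruit rings — 72 cm, 2024 total.
Next best is granola A + honey loops + quinoa pops + fruit rings at 1932 (52 cm) — short by 92.

2024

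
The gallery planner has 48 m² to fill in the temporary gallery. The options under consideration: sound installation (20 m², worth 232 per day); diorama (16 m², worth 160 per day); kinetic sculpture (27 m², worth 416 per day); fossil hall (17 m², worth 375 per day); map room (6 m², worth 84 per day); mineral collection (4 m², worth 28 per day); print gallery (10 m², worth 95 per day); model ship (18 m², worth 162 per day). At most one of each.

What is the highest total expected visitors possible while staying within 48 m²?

819

By expected visitors per m²: fossil hall 22.06, kinetic sculpture 15.41, map room 14.00 lead.
The ratio ordering already packs tightly: kinetic sculpture + fossil hall + mineral collection, 48 m², 819.
No other feasible combination exceeds 819.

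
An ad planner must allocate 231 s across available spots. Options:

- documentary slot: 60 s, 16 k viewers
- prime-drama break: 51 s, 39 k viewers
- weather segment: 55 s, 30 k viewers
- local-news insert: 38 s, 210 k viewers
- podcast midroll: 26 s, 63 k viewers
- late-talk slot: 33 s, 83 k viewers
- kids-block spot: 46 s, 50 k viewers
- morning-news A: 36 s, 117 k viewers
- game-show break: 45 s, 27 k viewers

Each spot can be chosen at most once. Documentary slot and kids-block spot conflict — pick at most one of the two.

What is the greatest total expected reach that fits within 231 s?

562

Best packing: prime-drama break + local-news insert + podcast midroll + late-talk slot + kids-block spot + morning-news A — 230 s, 562 total.
Nothing else feasible within 231 s beats 562.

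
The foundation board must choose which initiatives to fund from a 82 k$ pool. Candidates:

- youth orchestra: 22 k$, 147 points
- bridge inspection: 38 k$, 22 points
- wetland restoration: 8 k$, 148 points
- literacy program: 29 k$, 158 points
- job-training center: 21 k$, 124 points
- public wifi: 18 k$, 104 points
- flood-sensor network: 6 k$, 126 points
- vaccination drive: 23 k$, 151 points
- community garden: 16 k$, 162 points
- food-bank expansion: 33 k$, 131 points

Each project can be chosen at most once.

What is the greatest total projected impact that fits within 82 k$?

Greedy by ratio would take youth orchestra + wetland restoration + flood-sensor network + vaccination drive + community garden: 75 k$ used, total 734.
The 22 k$ tied up in youth orchestra is better spent on literacy program — total rises to 745 (82 k$).
The closest alternative, youth orchestra + wetland restoration + literacy program + flood-sensor network + community garden, reaches only 741.

745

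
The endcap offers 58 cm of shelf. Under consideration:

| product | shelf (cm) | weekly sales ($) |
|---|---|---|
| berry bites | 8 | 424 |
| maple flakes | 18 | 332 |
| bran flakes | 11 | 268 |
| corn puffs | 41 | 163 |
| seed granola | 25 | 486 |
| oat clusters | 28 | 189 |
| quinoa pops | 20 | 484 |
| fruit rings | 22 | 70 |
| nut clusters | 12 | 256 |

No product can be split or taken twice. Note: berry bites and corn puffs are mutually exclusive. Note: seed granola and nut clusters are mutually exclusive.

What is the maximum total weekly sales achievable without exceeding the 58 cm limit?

Ranking by ratio (weekly sales/cm): berry bites 53.00, bran flakes 24.36, quinoa pops 24.20, nut clusters 21.33.
Greedy by ratio would take berry bites + bran flakes + quinoa pops + nut clusters: 51 cm used, total 1432.
Dropping nut clusters frees 12 cm; slotting in maple flakes (18 cm) lifts the total to 1508 at 57 cm.
The closest alternative, berry bites + maple flakes + quinoa pops + nut clusters, reaches only 1496.

1508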